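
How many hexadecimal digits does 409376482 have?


409376482 in base 16 = 186696E2
Number of digits = 8

8 digits (base 16)


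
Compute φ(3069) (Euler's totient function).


3069 = 3^2 × 11 × 31
Prime factors: 3, 11, 31
φ(3069) = 3069 × (1-1/3) × (1-1/11) × (1-1/31)
= 3069 × 2/3 × 10/11 × 30/31 = 1800

φ(3069) = 1800


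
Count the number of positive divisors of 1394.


1394 = 2^1 × 17^1 × 41^1
d(1394) = (1+1) × (1+1) × (1+1) = 8

8 divisors


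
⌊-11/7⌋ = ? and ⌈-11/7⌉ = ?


-11/7 = -1.5714
floor = -2
ceil = -1

floor = -2, ceil = -1


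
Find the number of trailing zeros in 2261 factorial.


floor(2261/5) = 452
floor(2261/25) = 90
floor(2261/125) = 18
floor(2261/625) = 3
Total = 563

563 trailing zeros


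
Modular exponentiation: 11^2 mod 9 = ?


11^1 mod 9 = 2
11^2 mod 9 = 4


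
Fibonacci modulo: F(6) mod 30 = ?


F(k) mod 30 for k=1..6:
1, 1, 2, 3, 5, 8
F(6) mod 30 = 8


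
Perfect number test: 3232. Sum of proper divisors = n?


Proper divisors of 3232: 1, 2, 4, 8, 16, 32, 101, 202, 404, 808, 1616
Sum = 1 + 2 + 4 + 8 + 16 + 32 + 101 + 202 + 404 + 808 + 1616 = 3194

No, 3232 is not perfect (3194 ≠ 3232)


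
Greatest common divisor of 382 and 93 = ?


382 = 4 * 93 + 10
93 = 9 * 10 + 3
10 = 3 * 3 + 1
3 = 3 * 1 + 0
GCD = 1


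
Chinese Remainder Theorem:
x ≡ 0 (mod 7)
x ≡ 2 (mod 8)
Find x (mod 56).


M = 7*8 = 56
M1 = M/7 = 8, M2 = M/8 = 7
M1^(-1) mod 7 = 1, M2^(-1) mod 8 = 7
x = 0*8*1 + 2*7*7 = 98
98 mod 56 = 42
Check: 42 mod 7 = 0 ✓, 42 mod 8 = 2 ✓

x ≡ 42 (mod 56)


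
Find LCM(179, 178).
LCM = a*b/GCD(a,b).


GCD(179, 178) = 1
LCM = 179*178/1 = 31862/1 = 31862

LCM = 31862


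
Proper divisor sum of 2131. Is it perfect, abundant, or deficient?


Proper divisors: 1
Sum = 1 = 1
1 < 2131 → deficient

s(2131) = 1 (deficient)


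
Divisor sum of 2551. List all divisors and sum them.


Divisors of 2551: 1, 2551
Sum = 1 + 2551 = 2552

σ(2551) = 2552


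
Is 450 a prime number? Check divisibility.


450 / 2 = 225 (exact division)
450 is NOT prime.

No, 450 is not prime


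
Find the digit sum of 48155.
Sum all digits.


4 + 8 + 1 + 5 + 5 = 23


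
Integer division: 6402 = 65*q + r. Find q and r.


6402 = 65 * 98 + 32
Check: 6370 + 32 = 6402

q = 98, r = 32


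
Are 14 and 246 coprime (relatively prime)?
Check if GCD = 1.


Euclidean algorithm:
246 = 17 * 14 + 8
14 = 1 * 8 + 6
8 = 1 * 6 + 2
6 = 3 * 2 + 0
GCD(14, 246) = 2

No, not coprime (GCD = 2)


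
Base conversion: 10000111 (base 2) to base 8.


10000111 (base 2) = 135 (decimal)
135 (decimal) = 207 (base 8)


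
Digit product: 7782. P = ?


7 × 7 × 8 × 2 = 784


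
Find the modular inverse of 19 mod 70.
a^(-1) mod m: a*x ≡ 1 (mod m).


Use the extended Euclidean algorithm on (70, 19); each row r = 70*s + 19*t:
r=70, s=1, t=0
r=19, s=0, t=1
q=3: r=13, s=1, t=-3   [70*(1) + 19*(-3) = 13]
q=1: r=6, s=-1, t=4   [70*(-1) + 19*(4) = 6]
q=2: r=1, s=3, t=-11   [70*(3) + 19*(-11) = 1]
q=6: r=0, s=-19, t=70   [70*(-19) + 19*(70) = 0]
GCD = 1 with t = -11, so 19*(-11) ≡ 1 (mod 70)
Inverse = -11 mod 70 = 59
Check: 19 * 59 = 1121 ≡ 1 (mod 70)

19^(-1) ≡ 59 (mod 70)


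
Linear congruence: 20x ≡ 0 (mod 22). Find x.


GCD(20, 22) = 2 divides 0
Divide: 10x ≡ 0 (mod 11)
x ≡ 0 (mod 11)


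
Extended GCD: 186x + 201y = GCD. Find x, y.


Tabular extended Euclidean (each row: r = 186*s + 201*t):
r=186, s=1, t=0
r=201, s=0, t=1
q=0: r=186, s=1, t=0   [186*(1) + 201*(0) = 186]
q=1: r=15, s=-1, t=1   [186*(-1) + 201*(1) = 15]
q=12: r=6, s=13, t=-12   [186*(13) + 201*(-12) = 6]
q=2: r=3, s=-27, t=25   [186*(-27) + 201*(25) = 3]
q=2: r=0, s=67, t=-62   [186*(67) + 201*(-62) = 0]
GCD = 3; from the row with r=3: x=-27, y=25
Check: 186*(-27) + 201*(25) = -5022 + 5025 = 3

GCD = 3, x = -27, y = 25


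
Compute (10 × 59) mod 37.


10 × 59 = 590
590 mod 37 = 35


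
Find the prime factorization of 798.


798 / 2 = 399
399 / 3 = 133
133 / 7 = 19
19 / 19 = 1
798 = 2 × 3 × 7 × 19


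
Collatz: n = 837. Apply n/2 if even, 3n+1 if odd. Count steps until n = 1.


837 → 2512 → 1256 → 628 → 314 → 157 → 472 → 236 → 118 → 59 → 178 → 89 → 268 → 134 → 67 → 202 → 101 → 304 → 152 → 76 → 38 → 19 → 58 → 29 → 88 → 44 → 22 → 11 → 34 → 17 → 52 → 26 → 13 → 40 → 20 → 10 → 5 → 16 → 8 → 4 → 2 → 1
Total steps = 41

41 steps


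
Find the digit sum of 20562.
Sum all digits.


2 + 0 + 5 + 6 + 2 = 15


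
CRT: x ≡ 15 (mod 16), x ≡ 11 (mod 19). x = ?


M = 16*19 = 304
M1 = M/16 = 19, M2 = M/19 = 16
M1^(-1) mod 16 = 11, M2^(-1) mod 19 = 6
x = 15*19*11 + 11*16*6 = 4191
4191 mod 304 = 239
Check: 239 mod 16 = 15 ✓, 239 mod 19 = 11 ✓

x ≡ 239 (mod 304)


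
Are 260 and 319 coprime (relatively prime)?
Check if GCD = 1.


Euclidean algorithm:
319 = 1 * 260 + 59
260 = 4 * 59 + 24
59 = 2 * 24 + 11
24 = 2 * 11 + 2
11 = 5 * 2 + 1
2 = 2 * 1 + 0
GCD(260, 319) = 1

Yes, coprime (GCD = 1)


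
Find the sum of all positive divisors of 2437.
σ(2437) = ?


Divisors of 2437: 1, 2437
Sum = 1 + 2437 = 2438

σ(2437) = 2438


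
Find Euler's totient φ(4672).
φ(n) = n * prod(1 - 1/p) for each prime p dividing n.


4672 = 2^6 × 73
Prime factors: 2, 73
φ(4672) = 4672 × (1-1/2) × (1-1/73)
= 4672 × 1/2 × 72/73 = 2304

φ(4672) = 2304


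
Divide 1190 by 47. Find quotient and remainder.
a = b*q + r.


1190 = 47 * 25 + 15
Check: 1175 + 15 = 1190

q = 25, r = 15


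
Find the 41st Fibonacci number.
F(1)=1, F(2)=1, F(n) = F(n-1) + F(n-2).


Sequence: 1, 1, 2, 3, 5, 8, 13, 21, 34, 55, 89, 144, 233, 377, 610, 987, 1597, 2584, 4181, 6765, 10946, 17711, 28657, 46368, 75025, 121393, 196418, 317811, 514229, 832040, 1346269, 2178309, 3524578, 5702887, 9227465, 14930352, 24157817, 39088169, 63245986, 102334155, 165580141
F(41) = 165580141


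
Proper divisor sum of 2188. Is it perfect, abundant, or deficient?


Proper divisors: 1, 2, 4, 547, 1094
Sum = 1 + 2 + 4 + 547 + 1094 = 1648
1648 < 2188 → deficient

s(2188) = 1648 (deficient)


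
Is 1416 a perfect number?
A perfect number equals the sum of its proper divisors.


Proper divisors of 1416: 1, 2, 3, 4, 6, 8, 12, 24, 59, 118, 177, 236, 354, 472, 708
Sum = 1 + 2 + 3 + 4 + 6 + 8 + 12 + 24 + 59 + 118 + 177 + 236 + 354 + 472 + 708 = 2184

No, 1416 is not perfect (2184 ≠ 1416)


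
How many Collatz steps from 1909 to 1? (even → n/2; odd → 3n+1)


1909 → 5728 → 2864 → 1432 → 716 → 358 → 179 → 538 → 269 → 808 → 404 → 202 → 101 → 304 → 152 → 76 → 38 → 19 → 58 → 29 → 88 → 44 → 22 → 11 → 34 → 17 → 52 → 26 → 13 → 40 → 20 → 10 → 5 → 16 → 8 → 4 → 2 → 1
Total steps = 37

37 steps


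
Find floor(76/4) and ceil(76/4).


76/4 = 19.0000
floor = 19
ceil = 19

floor = 19, ceil = 19


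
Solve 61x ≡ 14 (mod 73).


GCD(61, 73) = 1, unique solution
a^(-1) mod 73 = 6
x = 6 * 14 mod 73 = 11

x ≡ 11 (mod 73)


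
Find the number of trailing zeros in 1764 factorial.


floor(1764/5) = 352
floor(1764/25) = 70
floor(1764/125) = 14
floor(1764/625) = 2
Total = 438

438 trailing zeros


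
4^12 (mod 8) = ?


4^1 mod 8 = 4
4^2 mod 8 = 0
4^3 mod 8 = 0
4^4 mod 8 = 0
4^5 mod 8 = 0
4^6 mod 8 = 0
4^7 mod 8 = 0
4^8 mod 8 = 0
4^9 mod 8 = 0
4^10 mod 8 = 0
4^11 mod 8 = 0
4^12 mod 8 = 0


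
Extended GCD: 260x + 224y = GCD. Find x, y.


Tabular extended Euclidean (each row: r = 260*s + 224*t):
r=260, s=1, t=0
r=224, s=0, t=1
q=1: r=36, s=1, t=-1   [260*(1) + 224*(-1) = 36]
q=6: r=8, s=-6, t=7   [260*(-6) + 224*(7) = 8]
q=4: r=4, s=25, t=-29   [260*(25) + 224*(-29) = 4]
q=2: r=0, s=-56, t=65   [260*(-56) + 224*(65) = 0]
GCD = 4; from the row with r=4: x=25, y=-29
Check: 260*(25) + 224*(-29) = 6500 - 6496 = 4

GCD = 4, x = 25, y = -29


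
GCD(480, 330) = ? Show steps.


480 = 1 * 330 + 150
330 = 2 * 150 + 30
150 = 5 * 30 + 0
GCD = 30


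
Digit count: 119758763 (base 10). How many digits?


119758763 has 9 digits in base 10
floor(log10(119758763)) + 1 = floor(8.0783) + 1 = 9

9 digits (base 10)


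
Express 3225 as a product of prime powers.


3225 / 3 = 1075
1075 / 5 = 215
215 / 5 = 43
43 / 43 = 1
3225 = 3 × 5^2 × 43


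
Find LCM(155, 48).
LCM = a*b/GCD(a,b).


GCD(155, 48) = 1
LCM = 155*48/1 = 7440/1 = 7440

LCM = 7440


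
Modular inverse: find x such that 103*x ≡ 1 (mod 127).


Use the extended Euclidean algorithm on (127, 103); each row r = 127*s + 103*t:
r=127, s=1, t=0
r=103, s=0, t=1
q=1: r=24, s=1, t=-1   [127*(1) + 103*(-1) = 24]
q=4: r=7, s=-4, t=5   [127*(-4) + 103*(5) = 7]
q=3: r=3, s=13, t=-16   [127*(13) + 103*(-16) = 3]
q=2: r=1, s=-30, t=37   [127*(-30) + 103*(37) = 1]
q=3: r=0, s=103, t=-127   [127*(103) + 103*(-127) = 0]
GCD = 1 with t = 37, so 103*(37) ≡ 1 (mod 127)
Inverse = 37 mod 127 = 37
Check: 103 * 37 = 3811 ≡ 1 (mod 127)

103^(-1) ≡ 37 (mod 127)


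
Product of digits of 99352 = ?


9 × 9 × 3 × 5 × 2 = 2430


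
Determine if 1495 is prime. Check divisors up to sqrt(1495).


1495 / 5 = 299 (exact division)
1495 is NOT prime.

No, 1495 is not prime


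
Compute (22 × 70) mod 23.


22 × 70 = 1540
1540 mod 23 = 22


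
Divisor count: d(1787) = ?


1787 = 1787^1
d(1787) = (1+1) = 2

2 divisors


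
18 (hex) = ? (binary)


18 (base 16) = 24 (decimal)
24 (decimal) = 11000 (base 2)


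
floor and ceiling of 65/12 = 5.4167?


65/12 = 5.4167
floor = 5
ceil = 6

floor = 5, ceil = 6


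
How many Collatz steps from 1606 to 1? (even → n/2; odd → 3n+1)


1606 → 803 → 2410 → 1205 → 3616 → 1808 → 904 → 452 → 226 → 113 → 340 → 170 → 85 → 256 → 128 → 64 → 32 → 16 → 8 → 4 → 2 → 1
Total steps = 21

21 steps


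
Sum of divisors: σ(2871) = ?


Divisors of 2871: 1, 3, 9, 11, 29, 33, 87, 99, 261, 319, 957, 2871
Sum = 1 + 3 + 9 + 11 + 29 + 33 + 87 + 99 + 261 + 319 + 957 + 2871 = 4680

σ(2871) = 4680


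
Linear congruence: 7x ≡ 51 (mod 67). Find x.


GCD(7, 67) = 1, unique solution
a^(-1) mod 67 = 48
x = 48 * 51 mod 67 = 36

x ≡ 36 (mod 67)


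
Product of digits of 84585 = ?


8 × 4 × 5 × 8 × 5 = 6400


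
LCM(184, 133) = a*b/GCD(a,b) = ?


GCD(184, 133) = 1
LCM = 184*133/1 = 24472/1 = 24472

LCM = 24472


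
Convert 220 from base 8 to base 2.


220 (base 8) = 144 (decimal)
144 (decimal) = 10010000 (base 2)


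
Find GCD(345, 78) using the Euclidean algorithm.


345 = 4 * 78 + 33
78 = 2 * 33 + 12
33 = 2 * 12 + 9
12 = 1 * 9 + 3
9 = 3 * 3 + 0
GCD = 3


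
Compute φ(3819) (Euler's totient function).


3819 = 3 × 19 × 67
Prime factors: 3, 19, 67
φ(3819) = 3819 × (1-1/3) × (1-1/19) × (1-1/67)
= 3819 × 2/3 × 18/19 × 66/67 = 2376

φ(3819) = 2376


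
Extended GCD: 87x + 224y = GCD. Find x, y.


Tabular extended Euclidean (each row: r = 87*s + 224*t):
r=87, s=1, t=0
r=224, s=0, t=1
q=0: r=87, s=1, t=0   [87*(1) + 224*(0) = 87]
q=2: r=50, s=-2, t=1   [87*(-2) + 224*(1) = 50]
q=1: r=37, s=3, t=-1   [87*(3) + 224*(-1) = 37]
q=1: r=13, s=-5, t=2   [87*(-5) + 224*(2) = 13]
q=2: r=11, s=13, t=-5   [87*(13) + 224*(-5) = 11]
q=1: r=2, s=-18, t=7   [87*(-18) + 224*(7) = 2]
q=5: r=1, s=103, t=-40   [87*(103) + 224*(-40) = 1]
q=2: r=0, s=-224, t=87   [87*(-224) + 224*(87) = 0]
GCD = 1; from the row with r=1: x=103, y=-40
Check: 87*(103) + 224*(-40) = 8961 - 8960 = 1

GCD = 1, x = 103, y = -40


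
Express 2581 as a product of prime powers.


2581 / 29 = 89
89 / 89 = 1
2581 = 29 × 89


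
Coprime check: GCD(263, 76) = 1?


Euclidean algorithm:
263 = 3 * 76 + 35
76 = 2 * 35 + 6
35 = 5 * 6 + 5
6 = 1 * 5 + 1
5 = 5 * 1 + 0
GCD(263, 76) = 1

Yes, coprime (GCD = 1)


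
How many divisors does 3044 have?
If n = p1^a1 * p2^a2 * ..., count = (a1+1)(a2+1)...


3044 = 2^2 × 761^1
d(3044) = (2+1) × (1+1) = 6

6 divisors


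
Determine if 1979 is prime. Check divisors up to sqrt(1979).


Check divisors up to sqrt(1979) = 44.4860
No divisors found.
1979 is prime.

Yes, 1979 is prime


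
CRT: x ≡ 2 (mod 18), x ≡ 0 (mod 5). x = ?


M = 18*5 = 90
M1 = M/18 = 5, M2 = M/5 = 18
M1^(-1) mod 18 = 11, M2^(-1) mod 5 = 2
x = 2*5*11 + 0*18*2 = 110
110 mod 90 = 20
Check: 20 mod 18 = 2 ✓, 20 mod 5 = 0 ✓

x ≡ 20 (mod 90)


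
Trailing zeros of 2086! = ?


floor(2086/5) = 417
floor(2086/25) = 83
floor(2086/125) = 16
floor(2086/625) = 3
Total = 519

519 trailing zeros


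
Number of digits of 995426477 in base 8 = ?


995426477 in base 8 = 7325200255
Number of digits = 10

10 digits (base 8)


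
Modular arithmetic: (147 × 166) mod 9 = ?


147 × 166 = 24402
24402 mod 9 = 3


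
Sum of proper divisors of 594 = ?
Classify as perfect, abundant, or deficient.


Proper divisors: 1, 2, 3, 6, 9, 11, 18, 22, 27, 33, 54, 66, 99, 198, 297
Sum = 1 + 2 + 3 + 6 + 9 + 11 + 18 + 22 + 27 + 33 + 54 + 66 + 99 + 198 + 297 = 846
846 > 594 → abundant

s(594) = 846 (abundant)


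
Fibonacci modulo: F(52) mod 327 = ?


F(k) mod 327 for k=1..52:
1, 1, 2, 3, 5, 8, 13, 21, 34, 55, 89, 144, 233, 50, 283, 6, 289, 295, 257, 225, 155, 53, 208, 261, 142, 76, 218, 294, 185, 152, 10, 162, 172, 7, 179, 186, 38, 224, 262, 159, 94, 253, 20, 273, 293, 239, 205, 117, 322, 112, 107, 219
F(52) mod 327 = 219


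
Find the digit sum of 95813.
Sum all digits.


9 + 5 + 8 + 1 + 3 = 26


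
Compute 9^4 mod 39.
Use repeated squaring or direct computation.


9^1 mod 39 = 9
9^2 mod 39 = 3
9^3 mod 39 = 27
9^4 mod 39 = 9


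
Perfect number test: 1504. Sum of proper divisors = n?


Proper divisors of 1504: 1, 2, 4, 8, 16, 32, 47, 94, 188, 376, 752
Sum = 1 + 2 + 4 + 8 + 16 + 32 + 47 + 94 + 188 + 376 + 752 = 1520

No, 1504 is not perfect (1520 ≠ 1504)


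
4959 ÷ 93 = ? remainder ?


4959 = 93 * 53 + 30
Check: 4929 + 30 = 4959

q = 53, r = 30


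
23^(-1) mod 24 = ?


Use the extended Euclidean algorithm on (24, 23); each row r = 24*s + 23*t:
r=24, s=1, t=0
r=23, s=0, t=1
q=1: r=1, s=1, t=-1   [24*(1) + 23*(-1) = 1]
q=23: r=0, s=-23, t=24   [24*(-23) + 23*(24) = 0]
GCD = 1 with t = -1, so 23*(-1) ≡ 1 (mod 24)
Inverse = -1 mod 24 = 23
Check: 23 * 23 = 529 ≡ 1 (mod 24)

23^(-1) ≡ 23 (mod 24)


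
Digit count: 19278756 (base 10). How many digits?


19278756 has 8 digits in base 10
floor(log10(19278756)) + 1 = floor(7.2851) + 1 = 8

8 digits (base 10)


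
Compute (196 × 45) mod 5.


196 × 45 = 8820
8820 mod 5 = 0


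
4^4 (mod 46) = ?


4^1 mod 46 = 4
4^2 mod 46 = 16
4^3 mod 46 = 18
4^4 mod 46 = 26


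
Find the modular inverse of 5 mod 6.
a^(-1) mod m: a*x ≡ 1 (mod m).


Use the extended Euclidean algorithm on (6, 5); each row r = 6*s + 5*t:
r=6, s=1, t=0
r=5, s=0, t=1
q=1: r=1, s=1, t=-1   [6*(1) + 5*(-1) = 1]
q=5: r=0, s=-5, t=6   [6*(-5) + 5*(6) = 0]
GCD = 1 with t = -1, so 5*(-1) ≡ 1 (mod 6)
Inverse = -1 mod 6 = 5
Check: 5 * 5 = 25 ≡ 1 (mod 6)

5^(-1) ≡ 5 (mod 6)


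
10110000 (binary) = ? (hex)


10110000 (base 2) = 176 (decimal)
176 (decimal) = B0 (base 16)


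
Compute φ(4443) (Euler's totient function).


4443 = 3 × 1481
Prime factors: 3, 1481
φ(4443) = 4443 × (1-1/3) × (1-1/1481)
= 4443 × 2/3 × 1480/1481 = 2960

φ(4443) = 2960


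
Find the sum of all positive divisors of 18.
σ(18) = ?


Divisors of 18: 1, 2, 3, 6, 9, 18
Sum = 1 + 2 + 3 + 6 + 9 + 18 = 39

σ(18) = 39


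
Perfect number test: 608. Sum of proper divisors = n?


Proper divisors of 608: 1, 2, 4, 8, 16, 19, 32, 38, 76, 152, 304
Sum = 1 + 2 + 4 + 8 + 16 + 19 + 32 + 38 + 76 + 152 + 304 = 652

No, 608 is not perfect (652 ≠ 608)


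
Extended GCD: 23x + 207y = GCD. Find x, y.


Tabular extended Euclidean (each row: r = 23*s + 207*t):
r=23, s=1, t=0
r=207, s=0, t=1
q=0: r=23, s=1, t=0   [23*(1) + 207*(0) = 23]
q=9: r=0, s=-9, t=1   [23*(-9) + 207*(1) = 0]
GCD = 23; from the row with r=23: x=1, y=0
Check: 23*(1) + 207*(0) = 23 + 0 = 23

GCD = 23, x = 1, y = 0


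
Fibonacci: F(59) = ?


Sequence: 1, 1, 2, 3, 5, 8, 13, 21, 34, 55, 89, 144, 233, 377, 610, 987, 1597, 2584, 4181, 6765, 10946, 17711, 28657, 46368, 75025, 121393, 196418, 317811, 514229, 832040, 1346269, 2178309, 3524578, 5702887, 9227465, 14930352, 24157817, 39088169, 63245986, 102334155, 165580141, 267914296, 433494437, 701408733, 1134903170, 1836311903, 2971215073, 4807526976, 7778742049, 12586269025, 20365011074, 32951280099, 53316291173, 86267571272, 139583862445, 225851433717, 365435296162, 591286729879, 956722026041
F(59) = 956722026041


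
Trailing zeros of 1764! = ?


floor(1764/5) = 352
floor(1764/25) = 70
floor(1764/125) = 14
floor(1764/625) = 2
Total = 438

438 trailing zeros


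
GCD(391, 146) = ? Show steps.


391 = 2 * 146 + 99
146 = 1 * 99 + 47
99 = 2 * 47 + 5
47 = 9 * 5 + 2
5 = 2 * 2 + 1
2 = 2 * 1 + 0
GCD = 1


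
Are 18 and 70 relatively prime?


Euclidean algorithm:
70 = 3 * 18 + 16
18 = 1 * 16 + 2
16 = 8 * 2 + 0
GCD(18, 70) = 2

No, not coprime (GCD = 2)


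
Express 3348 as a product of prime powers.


3348 / 2 = 1674
1674 / 2 = 837
837 / 3 = 279
279 / 3 = 93
93 / 3 = 31
31 / 31 = 1
3348 = 2^2 × 3^3 × 31


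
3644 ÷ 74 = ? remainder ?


3644 = 74 * 49 + 18
Check: 3626 + 18 = 3644

q = 49, r = 18


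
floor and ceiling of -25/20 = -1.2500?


-25/20 = -1.2500
floor = -2
ceil = -1

floor = -2, ceil = -1


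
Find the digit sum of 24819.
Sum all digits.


2 + 4 + 8 + 1 + 9 = 24


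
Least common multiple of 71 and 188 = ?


GCD(71, 188) = 1
LCM = 71*188/1 = 13348/1 = 13348

LCM = 13348


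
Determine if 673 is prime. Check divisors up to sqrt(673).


Check divisors up to sqrt(673) = 25.9422
No divisors found.
673 is prime.

Yes, 673 is prime


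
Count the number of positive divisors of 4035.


4035 = 3^1 × 5^1 × 269^1
d(4035) = (1+1) × (1+1) × (1+1) = 8

8 divisors


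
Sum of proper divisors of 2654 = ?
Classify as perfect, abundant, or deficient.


Proper divisors: 1, 2, 1327
Sum = 1 + 2 + 1327 = 1330
1330 < 2654 → deficient

s(2654) = 1330 (deficient)


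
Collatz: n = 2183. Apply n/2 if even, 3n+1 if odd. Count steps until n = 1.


2183 → 6550 → 3275 → 9826 → 4913 → 14740 → 7370 → 3685 → 11056 → 5528 → 2764 → 1382 → 691 → 2074 → 1037 → 3112 → 1556 → 778 → 389 → 1168 → 584 → 292 → 146 → 73 → 220 → 110 → 55 → 166 → 83 → 250 → 125 → 376 → 188 → 94 → 47 → 142 → 71 → 214 → 107 → 322 → 161 → 484 → 242 → 121 → 364 → 182 → 91 → 274 → 137 → 412 → 206 → 103 → 310 → 155 → 466 → 233 → 700 → 350 → 175 → 526 → 263 → 790 → 395 → 1186 → 593 → 1780 → 890 → 445 → 1336 → 668 → 334 → 167 → 502 → 251 → 754 → 377 → 1132 → 566 → 283 → 850 → 425 → 1276 → 638 → 319 → 958 → 479 → 1438 → 719 → 2158 → 1079 → 3238 → 1619 → 4858 → 2429 → 7288 → 3644 → 1822 → 911 → 2734 → 1367 → 4102 → 2051 → 6154 → 3077 → 9232 → 4616 → 2308 → 1154 → 577 → 1732 → 866 → 433 → 1300 → 650 → 325 → 976 → 488 → 244 → 122 → 61 → 184 → 92 → 46 → 23 → 70 → 35 → 106 → 53 → 160 → 80 → 40 → 20 → 10 → 5 → 16 → 8 → 4 → 2 → 1
Total steps = 138

138 steps


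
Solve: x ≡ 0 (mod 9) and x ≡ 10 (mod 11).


M = 9*11 = 99
M1 = M/9 = 11, M2 = M/11 = 9
M1^(-1) mod 9 = 5, M2^(-1) mod 11 = 5
x = 0*11*5 + 10*9*5 = 450
450 mod 99 = 54
Check: 54 mod 9 = 0 ✓, 54 mod 11 = 10 ✓

x ≡ 54 (mod 99)


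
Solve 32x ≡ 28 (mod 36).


GCD(32, 36) = 4 divides 28
Divide: 8x ≡ 7 (mod 9)
x ≡ 2 (mod 9)


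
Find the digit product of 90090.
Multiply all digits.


9 × 0 × 0 × 9 × 0 = 0


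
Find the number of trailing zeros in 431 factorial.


floor(431/5) = 86
floor(431/25) = 17
floor(431/125) = 3
Total = 106

106 trailing zeros


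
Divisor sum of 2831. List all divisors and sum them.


Divisors of 2831: 1, 19, 149, 2831
Sum = 1 + 19 + 149 + 2831 = 3000

σ(2831) = 3000


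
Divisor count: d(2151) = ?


2151 = 3^2 × 239^1
d(2151) = (2+1) × (1+1) = 6

6 divisors


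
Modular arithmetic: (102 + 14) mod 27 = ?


102 + 14 = 116
116 mod 27 = 8


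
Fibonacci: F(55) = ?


Sequence: 1, 1, 2, 3, 5, 8, 13, 21, 34, 55, 89, 144, 233, 377, 610, 987, 1597, 2584, 4181, 6765, 10946, 17711, 28657, 46368, 75025, 121393, 196418, 317811, 514229, 832040, 1346269, 2178309, 3524578, 5702887, 9227465, 14930352, 24157817, 39088169, 63245986, 102334155, 165580141, 267914296, 433494437, 701408733, 1134903170, 1836311903, 2971215073, 4807526976, 7778742049, 12586269025, 20365011074, 32951280099, 53316291173, 86267571272, 139583862445
F(55) = 139583862445


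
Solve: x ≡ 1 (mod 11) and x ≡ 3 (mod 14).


M = 11*14 = 154
M1 = M/11 = 14, M2 = M/14 = 11
M1^(-1) mod 11 = 4, M2^(-1) mod 14 = 9
x = 1*14*4 + 3*11*9 = 353
353 mod 154 = 45
Check: 45 mod 11 = 1 ✓, 45 mod 14 = 3 ✓

x ≡ 45 (mod 154)


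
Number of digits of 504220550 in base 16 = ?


504220550 in base 16 = 1E0DCB86
Number of digits = 8

8 digits (base 16)


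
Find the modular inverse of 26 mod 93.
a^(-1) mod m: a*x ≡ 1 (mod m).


Use the extended Euclidean algorithm on (93, 26); each row r = 93*s + 26*t:
r=93, s=1, t=0
r=26, s=0, t=1
q=3: r=15, s=1, t=-3   [93*(1) + 26*(-3) = 15]
q=1: r=11, s=-1, t=4   [93*(-1) + 26*(4) = 11]
q=1: r=4, s=2, t=-7   [93*(2) + 26*(-7) = 4]
q=2: r=3, s=-5, t=18   [93*(-5) + 26*(18) = 3]
q=1: r=1, s=7, t=-25   [93*(7) + 26*(-25) = 1]
q=3: r=0, s=-26, t=93   [93*(-26) + 26*(93) = 0]
GCD = 1 with t = -25, so 26*(-25) ≡ 1 (mod 93)
Inverse = -25 mod 93 = 68
Check: 26 * 68 = 1768 ≡ 1 (mod 93)

26^(-1) ≡ 68 (mod 93)


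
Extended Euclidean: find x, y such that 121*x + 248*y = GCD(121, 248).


Tabular extended Euclidean (each row: r = 121*s + 248*t):
r=121, s=1, t=0
r=248, s=0, t=1
q=0: r=121, s=1, t=0   [121*(1) + 248*(0) = 121]
q=2: r=6, s=-2, t=1   [121*(-2) + 248*(1) = 6]
q=20: r=1, s=41, t=-20   [121*(41) + 248*(-20) = 1]
q=6: r=0, s=-248, t=121   [121*(-248) + 248*(121) = 0]
GCD = 1; from the row with r=1: x=41, y=-20
Check: 121*(41) + 248*(-20) = 4961 - 4960 = 1

GCD = 1, x = 41, y = -20


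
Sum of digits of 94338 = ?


9 + 4 + 3 + 3 + 8 = 27


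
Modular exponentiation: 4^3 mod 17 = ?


4^1 mod 17 = 4
4^2 mod 17 = 16
4^3 mod 17 = 13


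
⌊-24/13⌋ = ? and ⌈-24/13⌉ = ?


-24/13 = -1.8462
floor = -2
ceil = -1

floor = -2, ceil = -1


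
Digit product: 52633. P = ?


5 × 2 × 6 × 3 × 3 = 540


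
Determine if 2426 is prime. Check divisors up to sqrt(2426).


2426 / 2 = 1213 (exact division)
2426 is NOT prime.

No, 2426 is not prime


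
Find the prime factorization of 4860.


4860 / 2 = 2430
2430 / 2 = 1215
1215 / 3 = 405
405 / 3 = 135
135 / 3 = 45
45 / 3 = 15
15 / 3 = 5
5 / 5 = 1
4860 = 2^2 × 3^5 × 5


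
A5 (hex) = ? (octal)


A5 (base 16) = 165 (decimal)
165 (decimal) = 245 (base 8)


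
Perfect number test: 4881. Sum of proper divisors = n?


Proper divisors of 4881: 1, 3, 1627
Sum = 1 + 3 + 1627 = 1631

No, 4881 is not perfect (1631 ≠ 4881)


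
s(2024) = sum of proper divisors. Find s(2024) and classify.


Proper divisors: 1, 2, 4, 8, 11, 22, 23, 44, 46, 88, 92, 184, 253, 506, 1012
Sum = 1 + 2 + 4 + 8 + 11 + 22 + 23 + 44 + 46 + 88 + 92 + 184 + 253 + 506 + 1012 = 2296
2296 > 2024 → abundant

s(2024) = 2296 (abundant)


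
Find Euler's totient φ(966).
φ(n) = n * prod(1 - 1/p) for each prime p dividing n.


966 = 2 × 3 × 7 × 23
Prime factors: 2, 3, 7, 23
φ(966) = 966 × (1-1/2) × (1-1/3) × (1-1/7) × (1-1/23)
= 966 × 1/2 × 2/3 × 6/7 × 22/23 = 264

φ(966) = 264


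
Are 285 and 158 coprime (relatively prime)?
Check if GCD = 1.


Euclidean algorithm:
285 = 1 * 158 + 127
158 = 1 * 127 + 31
127 = 4 * 31 + 3
31 = 10 * 3 + 1
3 = 3 * 1 + 0
GCD(285, 158) = 1

Yes, coprime (GCD = 1)


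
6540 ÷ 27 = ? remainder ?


6540 = 27 * 242 + 6
Check: 6534 + 6 = 6540

q = 242, r = 6


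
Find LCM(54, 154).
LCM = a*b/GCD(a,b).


GCD(54, 154) = 2
LCM = 54*154/2 = 8316/2 = 4158

LCM = 4158


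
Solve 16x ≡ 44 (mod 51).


GCD(16, 51) = 1, unique solution
a^(-1) mod 51 = 16
x = 16 * 44 mod 51 = 41

x ≡ 41 (mod 51)


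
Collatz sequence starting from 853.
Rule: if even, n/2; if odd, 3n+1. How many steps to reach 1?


853 → 2560 → 1280 → 640 → 320 → 160 → 80 → 40 → 20 → 10 → 5 → 16 → 8 → 4 → 2 → 1
Total steps = 15

15 steps


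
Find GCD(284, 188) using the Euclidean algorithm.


284 = 1 * 188 + 96
188 = 1 * 96 + 92
96 = 1 * 92 + 4
92 = 23 * 4 + 0
GCD = 4


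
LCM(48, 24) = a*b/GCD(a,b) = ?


GCD(48, 24) = 24
LCM = 48*24/24 = 1152/24 = 48

LCM = 48


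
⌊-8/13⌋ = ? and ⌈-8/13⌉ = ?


-8/13 = -0.6154
floor = -1
ceil = 0

floor = -1, ceil = 0


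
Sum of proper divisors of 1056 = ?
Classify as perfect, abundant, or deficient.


Proper divisors: 1, 2, 3, 4, 6, 8, 11, 12, 16, 22, 24, 32, 33, 44, 48, 66, 88, 96, 132, 176, 264, 352, 528
Sum = 1 + 2 + 3 + 4 + 6 + 8 + 11 + 12 + 16 + 22 + 24 + 32 + 33 + 44 + 48 + 66 + 88 + 96 + 132 + 176 + 264 + 352 + 528 = 1968
1968 > 1056 → abundant

s(1056) = 1968 (abundant)


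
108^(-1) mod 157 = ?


Use the extended Euclidean algorithm on (157, 108); each row r = 157*s + 108*t:
r=157, s=1, t=0
r=108, s=0, t=1
q=1: r=49, s=1, t=-1   [157*(1) + 108*(-1) = 49]
q=2: r=10, s=-2, t=3   [157*(-2) + 108*(3) = 10]
q=4: r=9, s=9, t=-13   [157*(9) + 108*(-13) = 9]
q=1: r=1, s=-11, t=16   [157*(-11) + 108*(16) = 1]
q=9: r=0, s=108, t=-157   [157*(108) + 108*(-157) = 0]
GCD = 1 with t = 16, so 108*(16) ≡ 1 (mod 157)
Inverse = 16 mod 157 = 16
Check: 108 * 16 = 1728 ≡ 1 (mod 157)

108^(-1) ≡ 16 (mod 157)


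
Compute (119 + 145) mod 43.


119 + 145 = 264
264 mod 43 = 6


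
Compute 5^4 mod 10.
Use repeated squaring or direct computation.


5^1 mod 10 = 5
5^2 mod 10 = 5
5^3 mod 10 = 5
5^4 mod 10 = 5


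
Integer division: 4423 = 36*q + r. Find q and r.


4423 = 36 * 122 + 31
Check: 4392 + 31 = 4423

q = 122, r = 31


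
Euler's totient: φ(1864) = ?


1864 = 2^3 × 233
Prime factors: 2, 233
φ(1864) = 1864 × (1-1/2) × (1-1/233)
= 1864 × 1/2 × 232/233 = 928

φ(1864) = 928


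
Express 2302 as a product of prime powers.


2302 / 2 = 1151
1151 / 1151 = 1
2302 = 2 × 1151


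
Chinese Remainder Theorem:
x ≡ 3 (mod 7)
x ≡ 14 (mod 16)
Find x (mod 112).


M = 7*16 = 112
M1 = M/7 = 16, M2 = M/16 = 7
M1^(-1) mod 7 = 4, M2^(-1) mod 16 = 7
x = 3*16*4 + 14*7*7 = 878
878 mod 112 = 94
Check: 94 mod 7 = 3 ✓, 94 mod 16 = 14 ✓

x ≡ 94 (mod 112)


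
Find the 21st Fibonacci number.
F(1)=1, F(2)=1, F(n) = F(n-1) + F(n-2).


Sequence: 1, 1, 2, 3, 5, 8, 13, 21, 34, 55, 89, 144, 233, 377, 610, 987, 1597, 2584, 4181, 6765, 10946
F(21) = 10946


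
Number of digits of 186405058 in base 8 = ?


186405058 in base 8 = 1307050302
Number of digits = 10

10 digits (base 8)


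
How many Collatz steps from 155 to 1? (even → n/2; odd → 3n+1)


155 → 466 → 233 → 700 → 350 → 175 → 526 → 263 → 790 → 395 → 1186 → 593 → 1780 → 890 → 445 → 1336 → 668 → 334 → 167 → 502 → 251 → 754 → 377 → 1132 → 566 → 283 → 850 → 425 → 1276 → 638 → 319 → 958 → 479 → 1438 → 719 → 2158 → 1079 → 3238 → 1619 → 4858 → 2429 → 7288 → 3644 → 1822 → 911 → 2734 → 1367 → 4102 → 2051 → 6154 → 3077 → 9232 → 4616 → 2308 → 1154 → 577 → 1732 → 866 → 433 → 1300 → 650 → 325 → 976 → 488 → 244 → 122 → 61 → 184 → 92 → 46 → 23 → 70 → 35 → 106 → 53 → 160 → 80 → 40 → 20 → 10 → 5 → 16 → 8 → 4 → 2 → 1
Total steps = 85

85 steps


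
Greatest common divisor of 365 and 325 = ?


365 = 1 * 325 + 40
325 = 8 * 40 + 5
40 = 8 * 5 + 0
GCD = 5


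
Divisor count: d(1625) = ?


1625 = 5^3 × 13^1
d(1625) = (3+1) × (1+1) = 8

8 divisors


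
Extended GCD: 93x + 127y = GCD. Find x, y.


Tabular extended Euclidean (each row: r = 93*s + 127*t):
r=93, s=1, t=0
r=127, s=0, t=1
q=0: r=93, s=1, t=0   [93*(1) + 127*(0) = 93]
q=1: r=34, s=-1, t=1   [93*(-1) + 127*(1) = 34]
q=2: r=25, s=3, t=-2   [93*(3) + 127*(-2) = 25]
q=1: r=9, s=-4, t=3   [93*(-4) + 127*(3) = 9]
q=2: r=7, s=11, t=-8   [93*(11) + 127*(-8) = 7]
q=1: r=2, s=-15, t=11   [93*(-15) + 127*(11) = 2]
q=3: r=1, s=56, t=-41   [93*(56) + 127*(-41) = 1]
q=2: r=0, s=-127, t=93   [93*(-127) + 127*(93) = 0]
GCD = 1; from the row with r=1: x=56, y=-41
Check: 93*(56) + 127*(-41) = 5208 - 5207 = 1

GCD = 1, x = 56, y = -41


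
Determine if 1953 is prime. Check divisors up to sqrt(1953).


1953 / 3 = 651 (exact division)
1953 is NOT prime.

No, 1953 is not prime


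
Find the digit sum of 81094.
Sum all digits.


8 + 1 + 0 + 9 + 4 = 22


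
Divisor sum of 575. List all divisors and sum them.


Divisors of 575: 1, 5, 23, 25, 115, 575
Sum = 1 + 5 + 23 + 25 + 115 + 575 = 744

σ(575) = 744


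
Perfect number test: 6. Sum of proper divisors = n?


Proper divisors of 6: 1, 2, 3
Sum = 1 + 2 + 3 = 6

Yes, 6 is perfect (6 = 6)


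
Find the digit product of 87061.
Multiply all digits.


8 × 7 × 0 × 6 × 1 = 0


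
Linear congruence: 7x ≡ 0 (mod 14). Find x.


GCD(7, 14) = 7 divides 0
Divide: 1x ≡ 0 (mod 2)
x ≡ 0 (mod 2)


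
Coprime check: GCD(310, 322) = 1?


Euclidean algorithm:
322 = 1 * 310 + 12
310 = 25 * 12 + 10
12 = 1 * 10 + 2
10 = 5 * 2 + 0
GCD(310, 322) = 2

No, not coprime (GCD = 2)


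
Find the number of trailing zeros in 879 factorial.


floor(879/5) = 175
floor(879/25) = 35
floor(879/125) = 7
floor(879/625) = 1
Total = 218

218 trailing zeros


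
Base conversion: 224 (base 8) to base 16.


224 (base 8) = 148 (decimal)
148 (decimal) = 94 (base 16)


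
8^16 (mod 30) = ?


8^1 mod 30 = 8
8^2 mod 30 = 4
8^3 mod 30 = 2
8^4 mod 30 = 16
8^5 mod 30 = 8
8^6 mod 30 = 4
8^7 mod 30 = 2
8^8 mod 30 = 16
8^9 mod 30 = 8
8^10 mod 30 = 4
8^11 mod 30 = 2
8^12 mod 30 = 16
8^13 mod 30 = 8
8^14 mod 30 = 4
8^15 mod 30 = 2
8^16 mod 30 = 16


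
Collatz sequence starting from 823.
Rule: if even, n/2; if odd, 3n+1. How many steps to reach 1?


823 → 2470 → 1235 → 3706 → 1853 → 5560 → 2780 → 1390 → 695 → 2086 → 1043 → 3130 → 1565 → 4696 → 2348 → 1174 → 587 → 1762 → 881 → 2644 → 1322 → 661 → 1984 → 992 → 496 → 248 → 124 → 62 → 31 → 94 → 47 → 142 → 71 → 214 → 107 → 322 → 161 → 484 → 242 → 121 → 364 → 182 → 91 → 274 → 137 → 412 → 206 → 103 → 310 → 155 → 466 → 233 → 700 → 350 → 175 → 526 → 263 → 790 → 395 → 1186 → 593 → 1780 → 890 → 445 → 1336 → 668 → 334 → 167 → 502 → 251 → 754 → 377 → 1132 → 566 → 283 → 850 → 425 → 1276 → 638 → 319 → 958 → 479 → 1438 → 719 → 2158 → 1079 → 3238 → 1619 → 4858 → 2429 → 7288 → 3644 → 1822 → 911 → 2734 → 1367 → 4102 → 2051 → 6154 → 3077 → 9232 → 4616 → 2308 → 1154 → 577 → 1732 → 866 → 433 → 1300 → 650 → 325 → 976 → 488 → 244 → 122 → 61 → 184 → 92 → 46 → 23 → 70 → 35 → 106 → 53 → 160 → 80 → 40 → 20 → 10 → 5 → 16 → 8 → 4 → 2 → 1
Total steps = 134

134 steps


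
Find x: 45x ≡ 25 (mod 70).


GCD(45, 70) = 5 divides 25
Divide: 9x ≡ 5 (mod 14)
x ≡ 13 (mod 14)


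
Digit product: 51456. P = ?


5 × 1 × 4 × 5 × 6 = 600


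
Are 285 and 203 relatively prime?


Euclidean algorithm:
285 = 1 * 203 + 82
203 = 2 * 82 + 39
82 = 2 * 39 + 4
39 = 9 * 4 + 3
4 = 1 * 3 + 1
3 = 3 * 1 + 0
GCD(285, 203) = 1

Yes, coprime (GCD = 1)


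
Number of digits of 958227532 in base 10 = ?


958227532 has 9 digits in base 10
floor(log10(958227532)) + 1 = floor(8.9815) + 1 = 9

9 digits (base 10)


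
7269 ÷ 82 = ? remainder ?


7269 = 82 * 88 + 53
Check: 7216 + 53 = 7269

q = 88, r = 53


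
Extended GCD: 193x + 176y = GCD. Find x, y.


Tabular extended Euclidean (each row: r = 193*s + 176*t):
r=193, s=1, t=0
r=176, s=0, t=1
q=1: r=17, s=1, t=-1   [193*(1) + 176*(-1) = 17]
q=10: r=6, s=-10, t=11   [193*(-10) + 176*(11) = 6]
q=2: r=5, s=21, t=-23   [193*(21) + 176*(-23) = 5]
q=1: r=1, s=-31, t=34   [193*(-31) + 176*(34) = 1]
q=5: r=0, s=176, t=-193   [193*(176) + 176*(-193) = 0]
GCD = 1; from the row with r=1: x=-31, y=34
Check: 193*(-31) + 176*(34) = -5983 + 5984 = 1

GCD = 1, x = -31, y = 34


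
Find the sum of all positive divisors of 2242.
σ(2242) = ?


Divisors of 2242: 1, 2, 19, 38, 59, 118, 1121, 2242
Sum = 1 + 2 + 19 + 38 + 59 + 118 + 1121 + 2242 = 3600

σ(2242) = 3600


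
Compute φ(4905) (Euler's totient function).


4905 = 3^2 × 5 × 109
Prime factors: 3, 5, 109
φ(4905) = 4905 × (1-1/3) × (1-1/5) × (1-1/109)
= 4905 × 2/3 × 4/5 × 108/109 = 2592

φ(4905) = 2592


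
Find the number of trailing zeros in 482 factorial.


floor(482/5) = 96
floor(482/25) = 19
floor(482/125) = 3
Total = 118

118 trailing zeros


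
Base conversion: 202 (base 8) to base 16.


202 (base 8) = 130 (decimal)
130 (decimal) = 82 (base 16)


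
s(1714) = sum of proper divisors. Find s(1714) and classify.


Proper divisors: 1, 2, 857
Sum = 1 + 2 + 857 = 860
860 < 1714 → deficient

s(1714) = 860 (deficient)


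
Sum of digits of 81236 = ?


8 + 1 + 2 + 3 + 6 = 20


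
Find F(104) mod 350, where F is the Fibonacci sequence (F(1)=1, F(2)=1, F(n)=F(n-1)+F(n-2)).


F(k) mod 350 for k=1..104:
1, 1, 2, 3, 5, 8, 13, 21, 34, 55, 89, 144, 233, 27, 260, 287, 197, 134, 331, 115, 96, 211, 307, 168, 125, 293, 68, 11, 79, 90, 169, 259, 78, 337, 65, 52, 117, 169, 286, 105, 41, 146, 187, 333, 170, 153, 323, 126, 99, 225, 324, 199, 173, 22, 195, 217, 62, 279, 341, 270, 261, 181, 92, 273, 15, 288, 303, 241, 194, 85, 279, 14, 293, 307, 250, 207, 107, 314, 71, 35, 106, 141, 247, 38, 285, 323, 258, 231, 139, 20, 159, 179, 338, 167, 155, 322, 127, 99, 226, 325, 201, 176, 27, 203
F(104) mod 350 = 203


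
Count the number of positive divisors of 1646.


1646 = 2^1 × 823^1
d(1646) = (1+1) × (1+1) = 4

4 divisors


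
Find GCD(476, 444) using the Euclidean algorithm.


476 = 1 * 444 + 32
444 = 13 * 32 + 28
32 = 1 * 28 + 4
28 = 7 * 4 + 0
GCD = 4


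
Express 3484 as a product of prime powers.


3484 / 2 = 1742
1742 / 2 = 871
871 / 13 = 67
67 / 67 = 1
3484 = 2^2 × 13 × 67


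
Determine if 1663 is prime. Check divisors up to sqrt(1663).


Check divisors up to sqrt(1663) = 40.7799
No divisors found.
1663 is prime.

Yes, 1663 is prime


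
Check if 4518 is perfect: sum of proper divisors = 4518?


Proper divisors of 4518: 1, 2, 3, 6, 9, 18, 251, 502, 753, 1506, 2259
Sum = 1 + 2 + 3 + 6 + 9 + 18 + 251 + 502 + 753 + 1506 + 2259 = 5310

No, 4518 is not perfect (5310 ≠ 4518)


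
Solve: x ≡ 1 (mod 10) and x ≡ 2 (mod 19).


M = 10*19 = 190
M1 = M/10 = 19, M2 = M/19 = 10
M1^(-1) mod 10 = 9, M2^(-1) mod 19 = 2
x = 1*19*9 + 2*10*2 = 211
211 mod 190 = 21
Check: 21 mod 10 = 1 ✓, 21 mod 19 = 2 ✓

x ≡ 21 (mod 190)


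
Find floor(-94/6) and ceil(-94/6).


-94/6 = -15.6667
floor = -16
ceil = -15

floor = -16, ceil = -15


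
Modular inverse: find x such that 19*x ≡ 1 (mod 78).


Use the extended Euclidean algorithm on (78, 19); each row r = 78*s + 19*t:
r=78, s=1, t=0
r=19, s=0, t=1
q=4: r=2, s=1, t=-4   [78*(1) + 19*(-4) = 2]
q=9: r=1, s=-9, t=37   [78*(-9) + 19*(37) = 1]
q=2: r=0, s=19, t=-78   [78*(19) + 19*(-78) = 0]
GCD = 1 with t = 37, so 19*(37) ≡ 1 (mod 78)
Inverse = 37 mod 78 = 37
Check: 19 * 37 = 703 ≡ 1 (mod 78)

19^(-1) ≡ 37 (mod 78)


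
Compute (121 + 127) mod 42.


121 + 127 = 248
248 mod 42 = 38


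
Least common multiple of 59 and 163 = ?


GCD(59, 163) = 1
LCM = 59*163/1 = 9617/1 = 9617

LCM = 9617


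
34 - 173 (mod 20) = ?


34 - 173 = -139
-139 mod 20 = 1


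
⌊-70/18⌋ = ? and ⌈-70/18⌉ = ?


-70/18 = -3.8889
floor = -4
ceil = -3

floor = -4, ceil = -3


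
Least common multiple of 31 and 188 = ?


GCD(31, 188) = 1
LCM = 31*188/1 = 5828/1 = 5828

LCM = 5828


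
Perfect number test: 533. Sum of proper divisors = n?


Proper divisors of 533: 1, 13, 41
Sum = 1 + 13 + 41 = 55

No, 533 is not perfect (55 ≠ 533)


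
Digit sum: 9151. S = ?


9 + 1 + 5 + 1 = 16


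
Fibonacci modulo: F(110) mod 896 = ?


F(k) mod 896 for k=1..110:
1, 1, 2, 3, 5, 8, 13, 21, 34, 55, 89, 144, 233, 377, 610, 91, 701, 792, 597, 493, 194, 687, 881, 672, 657, 433, 194, 627, 821, 552, 477, 133, 610, 743, 457, 304, 761, 169, 34, 203, 237, 440, 677, 221, 2, 223, 225, 448, 673, 225, 2, 227, 229, 456, 685, 245, 34, 279, 313, 592, 9, 601, 610, 315, 29, 344, 373, 717, 194, 15, 209, 224, 433, 657, 194, 851, 149, 104, 253, 357, 610, 71, 681, 752, 537, 393, 34, 427, 461, 888, 453, 445, 2, 447, 449, 0, 449, 449, 2, 451, 453, 8, 461, 469, 34, 503, 537, 144, 681, 825
F(110) mod 896 = 825


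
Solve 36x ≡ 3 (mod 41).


GCD(36, 41) = 1, unique solution
a^(-1) mod 41 = 8
x = 8 * 3 mod 41 = 24

x ≡ 24 (mod 41)


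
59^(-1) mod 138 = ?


Use the extended Euclidean algorithm on (138, 59); each row r = 138*s + 59*t:
r=138, s=1, t=0
r=59, s=0, t=1
q=2: r=20, s=1, t=-2   [138*(1) + 59*(-2) = 20]
q=2: r=19, s=-2, t=5   [138*(-2) + 59*(5) = 19]
q=1: r=1, s=3, t=-7   [138*(3) + 59*(-7) = 1]
q=19: r=0, s=-59, t=138   [138*(-59) + 59*(138) = 0]
GCD = 1 with t = -7, so 59*(-7) ≡ 1 (mod 138)
Inverse = -7 mod 138 = 131
Check: 59 * 131 = 7729 ≡ 1 (mod 138)

59^(-1) ≡ 131 (mod 138)


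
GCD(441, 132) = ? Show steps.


441 = 3 * 132 + 45
132 = 2 * 45 + 42
45 = 1 * 42 + 3
42 = 14 * 3 + 0
GCD = 3


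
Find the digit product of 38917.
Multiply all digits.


3 × 8 × 9 × 1 × 7 = 1512


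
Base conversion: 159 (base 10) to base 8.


159 (base 10) = 159 (decimal)
159 (decimal) = 237 (base 8)


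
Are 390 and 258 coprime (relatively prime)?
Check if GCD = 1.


Euclidean algorithm:
390 = 1 * 258 + 132
258 = 1 * 132 + 126
132 = 1 * 126 + 6
126 = 21 * 6 + 0
GCD(390, 258) = 6

No, not coprime (GCD = 6)


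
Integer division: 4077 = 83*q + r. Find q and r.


4077 = 83 * 49 + 10
Check: 4067 + 10 = 4077

q = 49, r = 10


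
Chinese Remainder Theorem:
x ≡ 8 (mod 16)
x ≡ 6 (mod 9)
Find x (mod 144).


M = 16*9 = 144
M1 = M/16 = 9, M2 = M/9 = 16
M1^(-1) mod 16 = 9, M2^(-1) mod 9 = 4
x = 8*9*9 + 6*16*4 = 1032
1032 mod 144 = 24
Check: 24 mod 16 = 8 ✓, 24 mod 9 = 6 ✓

x ≡ 24 (mod 144)


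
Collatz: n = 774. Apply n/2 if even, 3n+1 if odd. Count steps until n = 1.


774 → 387 → 1162 → 581 → 1744 → 872 → 436 → 218 → 109 → 328 → 164 → 82 → 41 → 124 → 62 → 31 → 94 → 47 → 142 → 71 → 214 → 107 → 322 → 161 → 484 → 242 → 121 → 364 → 182 → 91 → 274 → 137 → 412 → 206 → 103 → 310 → 155 → 466 → 233 → 700 → 350 → 175 → 526 → 263 → 790 → 395 → 1186 → 593 → 1780 → 890 → 445 → 1336 → 668 → 334 → 167 → 502 → 251 → 754 → 377 → 1132 → 566 → 283 → 850 → 425 → 1276 → 638 → 319 → 958 → 479 → 1438 → 719 → 2158 → 1079 → 3238 → 1619 → 4858 → 2429 → 7288 → 3644 → 1822 → 911 → 2734 → 1367 → 4102 → 2051 → 6154 → 3077 → 9232 → 4616 → 2308 → 1154 → 577 → 1732 → 866 → 433 → 1300 → 650 → 325 → 976 → 488 → 244 → 122 → 61 → 184 → 92 → 46 → 23 → 70 → 35 → 106 → 53 → 160 → 80 → 40 → 20 → 10 → 5 → 16 → 8 → 4 → 2 → 1
Total steps = 121

121 steps
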